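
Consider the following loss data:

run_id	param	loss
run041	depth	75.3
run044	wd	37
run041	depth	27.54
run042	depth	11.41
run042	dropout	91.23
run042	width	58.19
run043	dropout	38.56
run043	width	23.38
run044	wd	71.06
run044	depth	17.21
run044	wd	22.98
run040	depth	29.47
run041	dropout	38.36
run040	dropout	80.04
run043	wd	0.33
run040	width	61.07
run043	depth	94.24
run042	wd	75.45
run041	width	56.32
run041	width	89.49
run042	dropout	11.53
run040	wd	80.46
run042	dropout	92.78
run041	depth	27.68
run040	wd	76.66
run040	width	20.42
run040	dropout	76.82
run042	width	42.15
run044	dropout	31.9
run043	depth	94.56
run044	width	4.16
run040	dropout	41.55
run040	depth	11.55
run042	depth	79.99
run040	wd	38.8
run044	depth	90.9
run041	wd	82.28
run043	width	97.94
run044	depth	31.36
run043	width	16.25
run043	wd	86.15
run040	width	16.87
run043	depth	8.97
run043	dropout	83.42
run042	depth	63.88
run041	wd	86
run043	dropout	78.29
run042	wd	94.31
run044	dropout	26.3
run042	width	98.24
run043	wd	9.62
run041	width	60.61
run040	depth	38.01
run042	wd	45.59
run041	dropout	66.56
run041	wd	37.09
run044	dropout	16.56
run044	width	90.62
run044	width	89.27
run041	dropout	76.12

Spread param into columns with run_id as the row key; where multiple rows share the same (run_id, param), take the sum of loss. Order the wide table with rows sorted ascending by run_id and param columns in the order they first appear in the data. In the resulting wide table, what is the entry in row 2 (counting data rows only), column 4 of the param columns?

206.42

With rows sorted ascending by run_id, row 2 is run_id=run041. param columns in first-appearance order: depth, wd, dropout, width; column 4 is width.
Long rows with run_id=run041, param=width: 56.32 + 89.49 + 60.61 = 206.42.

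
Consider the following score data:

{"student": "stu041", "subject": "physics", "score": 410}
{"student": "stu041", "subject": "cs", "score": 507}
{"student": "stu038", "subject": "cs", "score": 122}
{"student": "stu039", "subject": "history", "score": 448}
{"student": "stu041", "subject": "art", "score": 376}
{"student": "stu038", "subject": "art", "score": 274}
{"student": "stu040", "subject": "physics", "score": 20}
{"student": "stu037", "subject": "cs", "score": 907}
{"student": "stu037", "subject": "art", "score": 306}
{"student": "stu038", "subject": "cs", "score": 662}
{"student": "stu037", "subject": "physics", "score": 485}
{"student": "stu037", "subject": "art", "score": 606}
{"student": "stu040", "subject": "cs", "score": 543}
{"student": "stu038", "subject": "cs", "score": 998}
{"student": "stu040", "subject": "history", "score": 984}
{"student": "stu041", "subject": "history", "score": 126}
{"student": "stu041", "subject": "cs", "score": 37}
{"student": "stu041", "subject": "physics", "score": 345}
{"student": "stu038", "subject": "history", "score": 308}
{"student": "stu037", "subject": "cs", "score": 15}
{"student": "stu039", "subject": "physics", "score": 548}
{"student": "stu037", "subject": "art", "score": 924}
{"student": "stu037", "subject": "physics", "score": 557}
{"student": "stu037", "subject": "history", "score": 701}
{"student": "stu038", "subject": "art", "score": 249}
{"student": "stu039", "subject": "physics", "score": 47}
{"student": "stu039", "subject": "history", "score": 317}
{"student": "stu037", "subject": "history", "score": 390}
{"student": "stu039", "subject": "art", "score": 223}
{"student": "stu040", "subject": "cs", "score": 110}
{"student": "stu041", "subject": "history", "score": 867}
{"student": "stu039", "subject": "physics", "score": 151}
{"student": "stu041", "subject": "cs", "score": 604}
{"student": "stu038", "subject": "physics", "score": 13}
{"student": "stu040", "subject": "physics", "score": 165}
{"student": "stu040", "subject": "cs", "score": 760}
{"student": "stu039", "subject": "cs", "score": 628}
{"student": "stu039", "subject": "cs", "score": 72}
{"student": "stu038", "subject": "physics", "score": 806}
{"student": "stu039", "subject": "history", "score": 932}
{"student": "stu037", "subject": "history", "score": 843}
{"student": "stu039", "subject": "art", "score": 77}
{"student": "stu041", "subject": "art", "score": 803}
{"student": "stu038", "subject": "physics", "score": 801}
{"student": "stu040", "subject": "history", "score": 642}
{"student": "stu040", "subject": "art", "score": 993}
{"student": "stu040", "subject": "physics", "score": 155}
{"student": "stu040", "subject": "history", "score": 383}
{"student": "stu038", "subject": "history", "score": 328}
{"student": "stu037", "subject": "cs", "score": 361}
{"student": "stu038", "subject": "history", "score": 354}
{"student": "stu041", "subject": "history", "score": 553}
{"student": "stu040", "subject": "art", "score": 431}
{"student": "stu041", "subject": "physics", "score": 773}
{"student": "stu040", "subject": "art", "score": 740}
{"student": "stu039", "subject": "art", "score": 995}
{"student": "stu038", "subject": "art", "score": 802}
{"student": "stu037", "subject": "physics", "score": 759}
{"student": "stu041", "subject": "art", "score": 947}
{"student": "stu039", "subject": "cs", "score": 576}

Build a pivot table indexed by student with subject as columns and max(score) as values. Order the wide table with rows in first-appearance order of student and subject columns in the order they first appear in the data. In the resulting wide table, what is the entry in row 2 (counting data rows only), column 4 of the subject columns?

802

With rows in first-appearance order of student, row 2 is student=stu038. subject columns in first-appearance order: physics, cs, history, art; column 4 is art.
Long rows with student=stu038, subject=art: max(274, 249, 802) = 802.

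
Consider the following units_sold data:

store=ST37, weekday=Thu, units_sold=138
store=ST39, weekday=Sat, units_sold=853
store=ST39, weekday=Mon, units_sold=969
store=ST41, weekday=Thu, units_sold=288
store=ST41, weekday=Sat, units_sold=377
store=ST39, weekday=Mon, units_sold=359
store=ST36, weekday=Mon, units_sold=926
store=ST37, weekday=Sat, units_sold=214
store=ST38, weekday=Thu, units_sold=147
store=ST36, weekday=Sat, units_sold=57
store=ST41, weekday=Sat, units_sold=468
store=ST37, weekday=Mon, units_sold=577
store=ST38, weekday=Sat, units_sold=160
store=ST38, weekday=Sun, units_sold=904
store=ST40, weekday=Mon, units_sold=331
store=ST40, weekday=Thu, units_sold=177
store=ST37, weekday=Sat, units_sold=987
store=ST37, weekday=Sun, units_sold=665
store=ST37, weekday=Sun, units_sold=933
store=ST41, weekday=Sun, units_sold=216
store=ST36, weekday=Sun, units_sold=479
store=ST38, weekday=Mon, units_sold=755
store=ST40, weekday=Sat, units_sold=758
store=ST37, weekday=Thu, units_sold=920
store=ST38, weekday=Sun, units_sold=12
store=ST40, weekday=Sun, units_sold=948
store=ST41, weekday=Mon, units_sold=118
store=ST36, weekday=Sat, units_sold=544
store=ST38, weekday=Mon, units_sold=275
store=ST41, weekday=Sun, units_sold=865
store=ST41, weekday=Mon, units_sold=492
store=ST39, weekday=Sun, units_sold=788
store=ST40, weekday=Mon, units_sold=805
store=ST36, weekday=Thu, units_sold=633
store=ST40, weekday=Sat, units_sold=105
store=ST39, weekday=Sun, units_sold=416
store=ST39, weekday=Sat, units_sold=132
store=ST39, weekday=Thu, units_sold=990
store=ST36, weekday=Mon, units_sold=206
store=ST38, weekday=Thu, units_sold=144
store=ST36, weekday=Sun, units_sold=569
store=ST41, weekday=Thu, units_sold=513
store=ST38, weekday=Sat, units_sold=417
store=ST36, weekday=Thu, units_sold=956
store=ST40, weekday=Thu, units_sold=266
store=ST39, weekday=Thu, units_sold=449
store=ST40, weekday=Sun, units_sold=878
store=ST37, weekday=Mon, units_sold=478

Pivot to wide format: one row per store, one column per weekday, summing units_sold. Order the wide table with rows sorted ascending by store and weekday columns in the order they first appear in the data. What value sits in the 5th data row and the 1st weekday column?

With rows sorted ascending by store, row 5 is store=ST40. weekday columns in first-appearance order: Thu, Sat, Mon, Sun; column 1 is Thu.
Long rows with store=ST40, weekday=Thu: 177 + 266 = 443.

443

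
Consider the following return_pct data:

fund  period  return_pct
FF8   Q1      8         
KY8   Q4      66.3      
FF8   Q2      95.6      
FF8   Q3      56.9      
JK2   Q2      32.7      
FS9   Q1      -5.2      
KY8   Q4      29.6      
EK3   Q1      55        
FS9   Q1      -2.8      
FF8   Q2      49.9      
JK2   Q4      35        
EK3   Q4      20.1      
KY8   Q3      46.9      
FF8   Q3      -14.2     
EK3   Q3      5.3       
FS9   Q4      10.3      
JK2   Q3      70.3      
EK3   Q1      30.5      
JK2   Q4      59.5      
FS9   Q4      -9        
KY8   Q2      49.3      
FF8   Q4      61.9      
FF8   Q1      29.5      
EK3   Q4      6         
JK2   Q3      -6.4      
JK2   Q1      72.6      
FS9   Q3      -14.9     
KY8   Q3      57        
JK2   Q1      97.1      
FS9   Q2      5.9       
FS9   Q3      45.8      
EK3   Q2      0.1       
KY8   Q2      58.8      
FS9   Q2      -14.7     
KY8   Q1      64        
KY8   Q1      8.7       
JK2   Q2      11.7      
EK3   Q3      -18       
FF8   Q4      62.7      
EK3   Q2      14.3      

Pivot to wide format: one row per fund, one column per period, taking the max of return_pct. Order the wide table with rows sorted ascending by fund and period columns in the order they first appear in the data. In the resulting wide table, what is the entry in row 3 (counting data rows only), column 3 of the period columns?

5.9

With rows sorted ascending by fund, row 3 is fund=FS9. period columns in first-appearance order: Q1, Q4, Q2, Q3; column 3 is Q2.
Long rows with fund=FS9, period=Q2: max(5.9, -14.7) = 5.9.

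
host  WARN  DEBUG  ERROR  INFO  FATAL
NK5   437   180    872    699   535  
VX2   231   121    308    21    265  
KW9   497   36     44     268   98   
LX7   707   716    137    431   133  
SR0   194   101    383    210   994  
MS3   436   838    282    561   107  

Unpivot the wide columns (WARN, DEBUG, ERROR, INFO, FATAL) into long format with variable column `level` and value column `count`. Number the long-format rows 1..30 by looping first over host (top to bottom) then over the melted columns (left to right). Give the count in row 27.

838

30 rows total (6 × 5). Row 27: index ⌊(27-1)/5⌋ = 5 into host → MS3; (27-1) mod 5 = 1 into the melted columns → DEBUG.
So row 27 is (MS3, DEBUG, 838); count = 838.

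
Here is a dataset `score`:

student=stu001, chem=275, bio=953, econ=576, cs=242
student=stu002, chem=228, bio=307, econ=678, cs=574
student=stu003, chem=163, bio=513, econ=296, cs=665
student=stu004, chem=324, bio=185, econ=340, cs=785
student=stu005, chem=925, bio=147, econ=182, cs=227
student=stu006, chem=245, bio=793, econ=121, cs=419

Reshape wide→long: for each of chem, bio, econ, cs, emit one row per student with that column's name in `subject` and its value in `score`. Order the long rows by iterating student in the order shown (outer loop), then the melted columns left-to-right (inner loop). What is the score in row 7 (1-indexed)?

678

24 rows total (6 × 4). Row 7: index ⌊(7-1)/4⌋ = 1 into student → stu002; (7-1) mod 4 = 2 into the melted columns → econ.
So row 7 is (stu002, econ, 678); score = 678.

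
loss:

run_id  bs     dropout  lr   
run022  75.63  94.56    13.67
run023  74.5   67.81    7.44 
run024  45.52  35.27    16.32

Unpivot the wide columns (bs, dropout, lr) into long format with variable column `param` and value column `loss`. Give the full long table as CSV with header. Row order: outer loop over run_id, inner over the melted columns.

run_id,param,loss
run022,bs,75.63
run022,dropout,94.56
run022,lr,13.67
run023,bs,74.5
run023,dropout,67.81
run023,lr,7.44
run024,bs,45.52
run024,dropout,35.27
run024,lr,16.32

Each (run_id, column) pair becomes one row: 3 × 3 = 9 rows.
For example, (run022, bs) → loss=75.63.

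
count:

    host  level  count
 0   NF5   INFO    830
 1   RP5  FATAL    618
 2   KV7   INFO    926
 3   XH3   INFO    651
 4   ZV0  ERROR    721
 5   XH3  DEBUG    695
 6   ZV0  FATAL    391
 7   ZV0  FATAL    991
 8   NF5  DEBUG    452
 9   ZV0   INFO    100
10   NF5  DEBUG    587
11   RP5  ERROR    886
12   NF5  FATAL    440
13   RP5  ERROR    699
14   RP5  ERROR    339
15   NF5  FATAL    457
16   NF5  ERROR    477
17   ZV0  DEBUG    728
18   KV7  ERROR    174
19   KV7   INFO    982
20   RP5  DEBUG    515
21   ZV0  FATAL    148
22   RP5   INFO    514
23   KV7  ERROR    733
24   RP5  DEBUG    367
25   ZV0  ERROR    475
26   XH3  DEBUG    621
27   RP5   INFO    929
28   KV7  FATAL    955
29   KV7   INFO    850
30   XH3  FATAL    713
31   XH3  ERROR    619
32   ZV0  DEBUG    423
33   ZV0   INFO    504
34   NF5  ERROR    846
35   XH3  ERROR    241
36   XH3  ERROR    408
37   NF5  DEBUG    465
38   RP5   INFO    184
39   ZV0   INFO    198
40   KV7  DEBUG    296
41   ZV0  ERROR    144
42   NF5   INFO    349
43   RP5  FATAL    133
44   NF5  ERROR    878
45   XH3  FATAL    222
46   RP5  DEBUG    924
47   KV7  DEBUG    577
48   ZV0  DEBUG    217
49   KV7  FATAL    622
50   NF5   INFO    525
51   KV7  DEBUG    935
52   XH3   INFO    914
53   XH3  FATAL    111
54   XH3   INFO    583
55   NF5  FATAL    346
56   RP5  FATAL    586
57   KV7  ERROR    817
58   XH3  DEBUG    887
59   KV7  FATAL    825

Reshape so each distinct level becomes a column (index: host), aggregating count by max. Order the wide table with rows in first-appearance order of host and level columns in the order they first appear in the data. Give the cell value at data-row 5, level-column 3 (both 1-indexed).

721

With rows in first-appearance order of host, row 5 is host=ZV0. level columns in first-appearance order: INFO, FATAL, ERROR, DEBUG; column 3 is ERROR.
Long rows with host=ZV0, level=ERROR: max(721, 475, 144) = 721.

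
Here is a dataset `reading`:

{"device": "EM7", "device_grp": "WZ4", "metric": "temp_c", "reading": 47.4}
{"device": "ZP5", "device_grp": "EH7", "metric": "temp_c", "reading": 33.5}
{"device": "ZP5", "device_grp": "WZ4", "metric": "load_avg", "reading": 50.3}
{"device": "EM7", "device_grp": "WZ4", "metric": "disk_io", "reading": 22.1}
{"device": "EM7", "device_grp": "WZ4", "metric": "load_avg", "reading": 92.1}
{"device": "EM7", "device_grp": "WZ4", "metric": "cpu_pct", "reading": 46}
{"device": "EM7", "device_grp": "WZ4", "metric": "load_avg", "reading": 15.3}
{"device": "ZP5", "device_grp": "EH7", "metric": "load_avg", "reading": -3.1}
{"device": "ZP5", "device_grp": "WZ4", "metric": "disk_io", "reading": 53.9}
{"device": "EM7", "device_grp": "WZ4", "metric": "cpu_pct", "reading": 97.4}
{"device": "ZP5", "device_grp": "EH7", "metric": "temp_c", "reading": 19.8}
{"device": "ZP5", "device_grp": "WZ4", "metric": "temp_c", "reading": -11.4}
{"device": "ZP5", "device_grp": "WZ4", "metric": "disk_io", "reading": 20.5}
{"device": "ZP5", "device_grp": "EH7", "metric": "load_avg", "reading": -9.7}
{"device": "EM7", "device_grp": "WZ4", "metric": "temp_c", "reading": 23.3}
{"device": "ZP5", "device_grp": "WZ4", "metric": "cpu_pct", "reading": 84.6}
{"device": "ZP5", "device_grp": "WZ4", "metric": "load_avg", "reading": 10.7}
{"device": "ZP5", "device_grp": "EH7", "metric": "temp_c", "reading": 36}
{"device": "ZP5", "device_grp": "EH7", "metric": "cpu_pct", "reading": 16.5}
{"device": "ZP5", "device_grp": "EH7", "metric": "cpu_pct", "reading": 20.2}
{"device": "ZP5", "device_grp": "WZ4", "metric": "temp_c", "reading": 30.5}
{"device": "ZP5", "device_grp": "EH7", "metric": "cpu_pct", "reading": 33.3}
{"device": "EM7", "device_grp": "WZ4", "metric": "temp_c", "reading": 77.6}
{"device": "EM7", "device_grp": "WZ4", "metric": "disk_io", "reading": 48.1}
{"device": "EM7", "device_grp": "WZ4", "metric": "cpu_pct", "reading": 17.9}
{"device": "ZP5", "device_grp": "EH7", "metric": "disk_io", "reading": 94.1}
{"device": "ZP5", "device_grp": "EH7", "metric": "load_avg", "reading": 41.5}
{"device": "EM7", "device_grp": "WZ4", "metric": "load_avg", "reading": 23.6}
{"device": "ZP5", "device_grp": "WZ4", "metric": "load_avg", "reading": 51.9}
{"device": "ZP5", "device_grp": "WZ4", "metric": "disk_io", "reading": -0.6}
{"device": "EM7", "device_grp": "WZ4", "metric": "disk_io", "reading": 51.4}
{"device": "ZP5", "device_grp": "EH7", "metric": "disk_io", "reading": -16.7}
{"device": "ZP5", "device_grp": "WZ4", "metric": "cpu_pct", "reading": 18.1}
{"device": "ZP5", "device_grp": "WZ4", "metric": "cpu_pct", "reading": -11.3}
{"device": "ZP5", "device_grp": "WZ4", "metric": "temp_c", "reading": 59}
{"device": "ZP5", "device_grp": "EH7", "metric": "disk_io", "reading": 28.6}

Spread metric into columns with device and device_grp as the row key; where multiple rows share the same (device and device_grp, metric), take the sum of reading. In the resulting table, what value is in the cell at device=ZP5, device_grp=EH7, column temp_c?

89.3

Rows with device=ZP5, device_grp=EH7 and metric=temp_c: reading values are 33.5, 19.8, 36.
33.5 + 19.8 + 36 = 89.3.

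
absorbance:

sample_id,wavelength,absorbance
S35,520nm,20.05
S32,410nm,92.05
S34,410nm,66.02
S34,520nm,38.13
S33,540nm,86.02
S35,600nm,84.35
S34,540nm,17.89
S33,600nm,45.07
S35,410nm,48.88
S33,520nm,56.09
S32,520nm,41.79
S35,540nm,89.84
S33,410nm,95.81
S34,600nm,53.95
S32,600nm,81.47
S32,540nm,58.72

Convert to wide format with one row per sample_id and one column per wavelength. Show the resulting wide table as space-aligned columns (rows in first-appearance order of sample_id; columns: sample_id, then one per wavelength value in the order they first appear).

Columns: sample_id plus the 4 distinct wavelength values (520nm, 410nm, 540nm, 600nm).
For example, row S35 column 520nm takes absorbance=20.05 from the long row (S35, 520nm).

sample_id  520nm  410nm  540nm  600nm
S35        20.05  48.88  89.84  84.35
S32        41.79  92.05  58.72  81.47
S34        38.13  66.02  17.89  53.95
S33        56.09  95.81  86.02  45.07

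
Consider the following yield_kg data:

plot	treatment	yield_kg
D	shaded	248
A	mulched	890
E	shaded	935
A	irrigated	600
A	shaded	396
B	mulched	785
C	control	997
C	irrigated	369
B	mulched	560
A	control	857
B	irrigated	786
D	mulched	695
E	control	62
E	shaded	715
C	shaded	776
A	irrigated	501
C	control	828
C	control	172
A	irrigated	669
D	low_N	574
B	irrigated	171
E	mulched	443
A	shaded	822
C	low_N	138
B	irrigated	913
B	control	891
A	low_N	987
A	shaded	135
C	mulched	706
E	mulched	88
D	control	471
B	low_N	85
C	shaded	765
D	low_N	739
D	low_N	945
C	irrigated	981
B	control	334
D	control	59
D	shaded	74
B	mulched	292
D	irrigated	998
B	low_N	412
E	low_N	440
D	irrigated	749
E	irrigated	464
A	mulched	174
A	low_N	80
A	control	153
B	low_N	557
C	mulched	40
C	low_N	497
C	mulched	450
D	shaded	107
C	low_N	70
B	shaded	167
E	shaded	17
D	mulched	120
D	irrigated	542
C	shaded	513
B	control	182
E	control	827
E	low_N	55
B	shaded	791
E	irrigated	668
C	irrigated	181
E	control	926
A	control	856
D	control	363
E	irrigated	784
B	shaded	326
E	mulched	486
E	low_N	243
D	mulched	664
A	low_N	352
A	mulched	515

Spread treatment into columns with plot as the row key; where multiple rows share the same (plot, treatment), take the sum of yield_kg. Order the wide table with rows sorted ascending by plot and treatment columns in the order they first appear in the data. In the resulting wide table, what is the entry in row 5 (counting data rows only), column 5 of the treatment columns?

738

With rows sorted ascending by plot, row 5 is plot=E. treatment columns in first-appearance order: shaded, mulched, irrigated, control, low_N; column 5 is low_N.
Long rows with plot=E, treatment=low_N: 440 + 55 + 243 = 738.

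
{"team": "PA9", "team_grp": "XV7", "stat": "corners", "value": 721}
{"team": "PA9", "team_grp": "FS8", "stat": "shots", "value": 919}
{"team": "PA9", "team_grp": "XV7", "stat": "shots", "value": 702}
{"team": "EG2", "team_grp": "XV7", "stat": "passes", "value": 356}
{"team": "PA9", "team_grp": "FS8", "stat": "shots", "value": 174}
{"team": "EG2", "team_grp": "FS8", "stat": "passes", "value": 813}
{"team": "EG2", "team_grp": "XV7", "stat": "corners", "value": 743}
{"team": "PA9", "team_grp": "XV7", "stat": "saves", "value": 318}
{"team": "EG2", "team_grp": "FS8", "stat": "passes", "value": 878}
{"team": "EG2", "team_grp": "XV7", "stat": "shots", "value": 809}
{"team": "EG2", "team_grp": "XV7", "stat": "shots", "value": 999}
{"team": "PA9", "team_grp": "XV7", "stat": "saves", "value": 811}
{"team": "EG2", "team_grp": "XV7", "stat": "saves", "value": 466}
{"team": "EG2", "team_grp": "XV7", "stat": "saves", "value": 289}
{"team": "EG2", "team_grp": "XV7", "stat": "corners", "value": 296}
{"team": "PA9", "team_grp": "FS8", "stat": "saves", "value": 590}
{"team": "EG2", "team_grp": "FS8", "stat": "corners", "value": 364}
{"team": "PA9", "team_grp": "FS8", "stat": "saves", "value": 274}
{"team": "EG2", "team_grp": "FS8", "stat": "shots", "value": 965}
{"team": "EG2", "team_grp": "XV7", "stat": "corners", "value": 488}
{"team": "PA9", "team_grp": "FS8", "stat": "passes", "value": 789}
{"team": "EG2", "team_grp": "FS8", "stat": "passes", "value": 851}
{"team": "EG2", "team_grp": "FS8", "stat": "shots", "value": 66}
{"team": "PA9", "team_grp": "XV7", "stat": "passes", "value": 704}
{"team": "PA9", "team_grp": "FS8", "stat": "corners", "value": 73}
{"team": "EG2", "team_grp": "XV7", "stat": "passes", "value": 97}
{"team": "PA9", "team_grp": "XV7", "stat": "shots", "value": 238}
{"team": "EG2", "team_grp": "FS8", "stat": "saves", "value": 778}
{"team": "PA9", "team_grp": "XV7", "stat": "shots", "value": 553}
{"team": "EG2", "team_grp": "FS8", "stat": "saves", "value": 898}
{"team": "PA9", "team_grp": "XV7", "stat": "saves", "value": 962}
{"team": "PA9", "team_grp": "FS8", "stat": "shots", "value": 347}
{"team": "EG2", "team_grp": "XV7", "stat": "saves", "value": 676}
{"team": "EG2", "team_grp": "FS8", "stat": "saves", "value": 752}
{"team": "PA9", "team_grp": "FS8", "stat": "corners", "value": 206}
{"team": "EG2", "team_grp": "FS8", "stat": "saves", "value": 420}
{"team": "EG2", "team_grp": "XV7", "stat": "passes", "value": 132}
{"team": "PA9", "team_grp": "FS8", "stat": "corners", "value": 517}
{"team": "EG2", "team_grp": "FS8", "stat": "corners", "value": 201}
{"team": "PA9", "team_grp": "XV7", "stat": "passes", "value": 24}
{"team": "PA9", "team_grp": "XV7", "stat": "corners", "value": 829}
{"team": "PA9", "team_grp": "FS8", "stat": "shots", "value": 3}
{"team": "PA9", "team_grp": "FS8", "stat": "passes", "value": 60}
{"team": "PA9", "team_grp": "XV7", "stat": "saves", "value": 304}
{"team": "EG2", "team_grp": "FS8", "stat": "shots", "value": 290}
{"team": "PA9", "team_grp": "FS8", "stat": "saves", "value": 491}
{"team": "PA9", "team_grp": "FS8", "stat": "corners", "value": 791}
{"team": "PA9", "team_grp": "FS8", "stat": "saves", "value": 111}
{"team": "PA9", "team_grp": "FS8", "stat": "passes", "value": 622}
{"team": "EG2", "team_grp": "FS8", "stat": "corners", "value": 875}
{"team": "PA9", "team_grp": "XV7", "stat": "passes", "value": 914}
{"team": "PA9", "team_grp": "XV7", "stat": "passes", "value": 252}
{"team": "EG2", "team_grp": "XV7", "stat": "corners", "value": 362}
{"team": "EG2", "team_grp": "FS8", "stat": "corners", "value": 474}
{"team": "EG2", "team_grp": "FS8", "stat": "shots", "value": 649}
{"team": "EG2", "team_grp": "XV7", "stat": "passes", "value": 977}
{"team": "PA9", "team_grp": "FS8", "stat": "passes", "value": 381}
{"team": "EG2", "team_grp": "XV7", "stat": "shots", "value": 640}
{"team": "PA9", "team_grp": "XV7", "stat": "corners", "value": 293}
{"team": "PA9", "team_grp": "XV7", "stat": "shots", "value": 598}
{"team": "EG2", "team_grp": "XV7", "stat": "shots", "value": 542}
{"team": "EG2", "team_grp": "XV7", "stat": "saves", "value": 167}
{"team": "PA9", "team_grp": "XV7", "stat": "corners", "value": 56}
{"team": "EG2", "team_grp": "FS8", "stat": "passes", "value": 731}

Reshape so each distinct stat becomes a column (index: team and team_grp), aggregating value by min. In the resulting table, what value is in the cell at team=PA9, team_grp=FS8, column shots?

Rows with team=PA9, team_grp=FS8 and stat=shots: value values are 919, 174, 347, 3.
min(919, 174, 347, 3) = 3.

3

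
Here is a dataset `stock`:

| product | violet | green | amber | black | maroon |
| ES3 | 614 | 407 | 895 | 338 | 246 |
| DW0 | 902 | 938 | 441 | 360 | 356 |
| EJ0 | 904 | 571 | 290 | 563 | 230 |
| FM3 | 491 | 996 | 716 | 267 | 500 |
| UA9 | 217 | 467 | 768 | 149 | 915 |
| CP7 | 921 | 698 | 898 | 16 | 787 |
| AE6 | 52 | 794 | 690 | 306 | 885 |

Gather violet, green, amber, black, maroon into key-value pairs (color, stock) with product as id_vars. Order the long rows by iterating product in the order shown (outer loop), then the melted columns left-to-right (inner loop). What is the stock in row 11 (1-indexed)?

35 rows total (7 × 5). Row 11: index ⌊(11-1)/5⌋ = 2 into product → EJ0; (11-1) mod 5 = 0 into the melted columns → violet.
So row 11 is (EJ0, violet, 904); stock = 904.

904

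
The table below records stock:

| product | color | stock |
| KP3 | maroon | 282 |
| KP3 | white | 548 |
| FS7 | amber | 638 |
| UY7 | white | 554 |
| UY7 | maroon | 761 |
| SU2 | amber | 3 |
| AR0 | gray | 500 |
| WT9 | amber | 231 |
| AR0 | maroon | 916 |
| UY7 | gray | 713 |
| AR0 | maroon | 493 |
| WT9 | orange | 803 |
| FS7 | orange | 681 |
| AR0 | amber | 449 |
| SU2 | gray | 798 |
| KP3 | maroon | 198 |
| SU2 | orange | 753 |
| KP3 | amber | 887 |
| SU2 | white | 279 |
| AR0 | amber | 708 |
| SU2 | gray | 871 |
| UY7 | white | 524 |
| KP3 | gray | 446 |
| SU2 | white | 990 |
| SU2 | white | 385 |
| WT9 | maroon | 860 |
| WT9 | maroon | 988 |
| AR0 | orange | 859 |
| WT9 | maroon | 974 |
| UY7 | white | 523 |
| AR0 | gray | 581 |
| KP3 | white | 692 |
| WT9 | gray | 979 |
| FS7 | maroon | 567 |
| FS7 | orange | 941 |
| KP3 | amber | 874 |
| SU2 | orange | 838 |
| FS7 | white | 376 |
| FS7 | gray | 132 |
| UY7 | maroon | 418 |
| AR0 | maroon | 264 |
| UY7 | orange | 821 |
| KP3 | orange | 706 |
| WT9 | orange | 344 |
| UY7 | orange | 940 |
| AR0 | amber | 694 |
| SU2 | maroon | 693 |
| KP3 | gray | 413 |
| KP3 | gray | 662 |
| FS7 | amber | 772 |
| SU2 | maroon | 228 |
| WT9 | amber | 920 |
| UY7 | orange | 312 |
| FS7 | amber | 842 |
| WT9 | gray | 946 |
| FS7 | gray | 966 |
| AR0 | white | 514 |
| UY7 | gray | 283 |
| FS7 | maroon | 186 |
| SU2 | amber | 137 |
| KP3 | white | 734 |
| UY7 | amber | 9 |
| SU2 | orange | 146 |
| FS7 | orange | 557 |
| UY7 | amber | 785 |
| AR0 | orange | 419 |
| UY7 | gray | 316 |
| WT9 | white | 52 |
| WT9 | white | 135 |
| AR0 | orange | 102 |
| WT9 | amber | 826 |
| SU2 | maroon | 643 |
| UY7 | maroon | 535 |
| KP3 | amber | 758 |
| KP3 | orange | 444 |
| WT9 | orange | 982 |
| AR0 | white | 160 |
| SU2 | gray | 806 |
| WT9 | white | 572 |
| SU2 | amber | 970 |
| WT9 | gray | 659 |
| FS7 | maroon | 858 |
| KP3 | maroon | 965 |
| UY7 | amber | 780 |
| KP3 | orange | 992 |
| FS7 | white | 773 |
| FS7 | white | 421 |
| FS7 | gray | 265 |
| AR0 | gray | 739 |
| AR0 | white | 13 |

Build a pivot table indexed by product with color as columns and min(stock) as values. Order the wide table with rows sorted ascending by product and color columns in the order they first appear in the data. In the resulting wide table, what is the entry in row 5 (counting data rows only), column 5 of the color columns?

With rows sorted ascending by product, row 5 is product=UY7. color columns in first-appearance order: maroon, white, amber, gray, orange; column 5 is orange.
Long rows with product=UY7, color=orange: min(821, 940, 312) = 312.

312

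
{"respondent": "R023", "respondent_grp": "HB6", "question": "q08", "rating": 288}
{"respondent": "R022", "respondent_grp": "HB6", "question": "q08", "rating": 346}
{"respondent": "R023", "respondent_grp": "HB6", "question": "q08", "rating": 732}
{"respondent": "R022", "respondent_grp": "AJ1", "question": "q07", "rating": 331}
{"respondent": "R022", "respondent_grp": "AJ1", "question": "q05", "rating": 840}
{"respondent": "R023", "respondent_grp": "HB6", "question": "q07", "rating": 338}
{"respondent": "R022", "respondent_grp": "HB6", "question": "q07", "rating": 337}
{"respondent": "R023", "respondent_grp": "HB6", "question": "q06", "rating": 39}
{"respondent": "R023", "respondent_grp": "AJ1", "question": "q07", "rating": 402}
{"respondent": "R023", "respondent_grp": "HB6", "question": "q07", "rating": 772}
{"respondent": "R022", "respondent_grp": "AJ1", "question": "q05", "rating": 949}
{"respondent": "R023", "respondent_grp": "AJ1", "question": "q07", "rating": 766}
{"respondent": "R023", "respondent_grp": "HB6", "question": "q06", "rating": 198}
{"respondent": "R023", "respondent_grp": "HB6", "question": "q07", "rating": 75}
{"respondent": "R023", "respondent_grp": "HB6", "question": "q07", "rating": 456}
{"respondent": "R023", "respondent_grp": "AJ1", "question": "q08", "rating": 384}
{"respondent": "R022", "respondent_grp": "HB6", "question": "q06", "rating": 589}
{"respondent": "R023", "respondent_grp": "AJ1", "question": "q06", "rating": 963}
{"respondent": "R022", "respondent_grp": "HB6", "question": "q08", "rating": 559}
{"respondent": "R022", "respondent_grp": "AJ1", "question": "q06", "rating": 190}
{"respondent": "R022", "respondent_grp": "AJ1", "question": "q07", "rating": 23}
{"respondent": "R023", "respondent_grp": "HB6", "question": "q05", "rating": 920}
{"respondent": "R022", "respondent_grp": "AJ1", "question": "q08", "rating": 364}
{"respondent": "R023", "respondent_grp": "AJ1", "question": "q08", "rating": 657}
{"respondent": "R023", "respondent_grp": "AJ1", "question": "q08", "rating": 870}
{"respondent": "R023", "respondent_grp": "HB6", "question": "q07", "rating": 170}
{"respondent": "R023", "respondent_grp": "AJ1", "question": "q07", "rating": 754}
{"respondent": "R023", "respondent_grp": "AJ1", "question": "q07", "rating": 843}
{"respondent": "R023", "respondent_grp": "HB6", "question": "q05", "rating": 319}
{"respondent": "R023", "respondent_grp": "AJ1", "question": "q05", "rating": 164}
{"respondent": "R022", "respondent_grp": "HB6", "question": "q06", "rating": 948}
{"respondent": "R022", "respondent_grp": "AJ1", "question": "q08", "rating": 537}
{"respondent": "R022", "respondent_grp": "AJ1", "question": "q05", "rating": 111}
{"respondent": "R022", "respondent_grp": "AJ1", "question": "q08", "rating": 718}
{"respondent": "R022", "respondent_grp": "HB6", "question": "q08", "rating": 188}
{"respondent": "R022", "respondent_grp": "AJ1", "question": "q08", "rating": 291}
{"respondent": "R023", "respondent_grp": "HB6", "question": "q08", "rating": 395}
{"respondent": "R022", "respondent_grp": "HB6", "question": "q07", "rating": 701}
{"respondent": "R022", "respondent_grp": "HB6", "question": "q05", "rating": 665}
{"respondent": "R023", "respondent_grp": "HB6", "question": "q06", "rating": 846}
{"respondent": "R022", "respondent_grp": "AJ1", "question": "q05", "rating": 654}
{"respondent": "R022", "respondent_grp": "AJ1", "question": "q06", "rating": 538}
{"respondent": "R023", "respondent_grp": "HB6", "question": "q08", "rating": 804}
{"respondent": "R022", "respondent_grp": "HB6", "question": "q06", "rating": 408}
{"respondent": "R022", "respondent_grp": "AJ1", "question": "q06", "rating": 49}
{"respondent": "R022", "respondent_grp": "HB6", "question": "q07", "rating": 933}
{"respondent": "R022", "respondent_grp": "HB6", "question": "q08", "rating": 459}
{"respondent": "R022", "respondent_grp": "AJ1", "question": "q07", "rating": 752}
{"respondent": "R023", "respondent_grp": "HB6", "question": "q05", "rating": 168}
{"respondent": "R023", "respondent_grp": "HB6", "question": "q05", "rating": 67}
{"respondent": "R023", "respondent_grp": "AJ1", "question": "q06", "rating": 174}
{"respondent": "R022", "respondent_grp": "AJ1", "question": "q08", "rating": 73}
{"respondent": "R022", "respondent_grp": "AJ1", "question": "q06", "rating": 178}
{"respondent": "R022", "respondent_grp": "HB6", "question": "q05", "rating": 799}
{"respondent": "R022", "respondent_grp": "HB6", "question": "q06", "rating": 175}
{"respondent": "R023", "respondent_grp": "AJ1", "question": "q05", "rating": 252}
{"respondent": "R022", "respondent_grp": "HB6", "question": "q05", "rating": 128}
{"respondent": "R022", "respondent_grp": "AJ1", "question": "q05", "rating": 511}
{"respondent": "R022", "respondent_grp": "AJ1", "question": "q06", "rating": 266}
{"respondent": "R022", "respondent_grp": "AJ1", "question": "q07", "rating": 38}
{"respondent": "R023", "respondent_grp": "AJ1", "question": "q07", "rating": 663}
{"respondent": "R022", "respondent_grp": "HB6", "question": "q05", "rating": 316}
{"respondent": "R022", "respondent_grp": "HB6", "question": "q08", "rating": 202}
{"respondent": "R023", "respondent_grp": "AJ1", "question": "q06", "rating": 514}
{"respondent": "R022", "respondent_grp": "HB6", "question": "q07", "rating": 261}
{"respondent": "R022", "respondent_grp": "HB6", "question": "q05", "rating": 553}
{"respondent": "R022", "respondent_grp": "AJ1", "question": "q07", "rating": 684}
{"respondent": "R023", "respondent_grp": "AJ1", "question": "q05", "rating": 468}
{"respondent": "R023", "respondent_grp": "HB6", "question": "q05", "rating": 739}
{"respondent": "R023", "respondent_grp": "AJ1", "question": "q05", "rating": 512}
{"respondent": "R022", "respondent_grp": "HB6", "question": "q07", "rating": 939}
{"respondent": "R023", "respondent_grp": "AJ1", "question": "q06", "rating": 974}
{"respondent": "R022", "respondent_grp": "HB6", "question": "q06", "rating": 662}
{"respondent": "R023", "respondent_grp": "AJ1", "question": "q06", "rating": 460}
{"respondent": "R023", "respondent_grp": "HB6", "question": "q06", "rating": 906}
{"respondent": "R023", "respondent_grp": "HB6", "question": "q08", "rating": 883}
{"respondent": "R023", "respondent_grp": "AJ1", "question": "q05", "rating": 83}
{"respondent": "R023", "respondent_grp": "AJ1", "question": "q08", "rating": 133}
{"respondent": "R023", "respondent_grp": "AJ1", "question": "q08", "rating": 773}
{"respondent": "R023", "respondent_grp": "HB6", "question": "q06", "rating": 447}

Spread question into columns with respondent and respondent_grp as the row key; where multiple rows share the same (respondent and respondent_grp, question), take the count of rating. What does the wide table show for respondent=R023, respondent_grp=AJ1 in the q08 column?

Rows with respondent=R023, respondent_grp=AJ1 and question=q08: rating values are 384, 657, 870, 133, 773.
5 rows match — count = 5.

5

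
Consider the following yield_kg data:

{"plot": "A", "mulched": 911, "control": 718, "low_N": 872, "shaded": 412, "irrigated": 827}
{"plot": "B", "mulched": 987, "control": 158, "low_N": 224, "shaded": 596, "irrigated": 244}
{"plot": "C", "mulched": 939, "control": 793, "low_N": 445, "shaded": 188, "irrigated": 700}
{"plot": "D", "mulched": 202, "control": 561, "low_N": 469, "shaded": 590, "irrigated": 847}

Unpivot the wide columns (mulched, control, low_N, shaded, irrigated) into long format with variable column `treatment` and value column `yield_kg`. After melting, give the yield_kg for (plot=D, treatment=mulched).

202

Unpivoting turns each (plot, wide-column) pair into one long row.
The wide cell at row D, column mulched holds 202, so the long row (D, mulched) has yield_kg=202.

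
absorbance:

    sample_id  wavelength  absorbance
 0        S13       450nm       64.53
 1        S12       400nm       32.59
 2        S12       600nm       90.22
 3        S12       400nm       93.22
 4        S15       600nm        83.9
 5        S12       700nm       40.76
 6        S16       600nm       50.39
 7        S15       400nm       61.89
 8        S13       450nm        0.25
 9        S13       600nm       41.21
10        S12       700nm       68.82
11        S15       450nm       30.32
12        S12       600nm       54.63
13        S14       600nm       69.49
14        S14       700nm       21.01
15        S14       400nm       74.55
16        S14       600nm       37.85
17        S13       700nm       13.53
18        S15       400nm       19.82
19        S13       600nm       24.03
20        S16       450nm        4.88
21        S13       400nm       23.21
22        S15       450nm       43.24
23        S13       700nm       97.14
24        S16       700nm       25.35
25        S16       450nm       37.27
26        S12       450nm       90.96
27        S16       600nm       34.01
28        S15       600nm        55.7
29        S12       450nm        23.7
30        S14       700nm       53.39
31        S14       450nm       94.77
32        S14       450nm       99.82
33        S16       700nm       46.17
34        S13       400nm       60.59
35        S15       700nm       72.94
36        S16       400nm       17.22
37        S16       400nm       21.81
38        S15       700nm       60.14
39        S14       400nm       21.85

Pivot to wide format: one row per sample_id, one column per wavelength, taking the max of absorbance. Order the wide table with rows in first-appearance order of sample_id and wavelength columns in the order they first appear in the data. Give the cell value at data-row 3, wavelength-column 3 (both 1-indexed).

With rows in first-appearance order of sample_id, row 3 is sample_id=S15. wavelength columns in first-appearance order: 450nm, 400nm, 600nm, 700nm; column 3 is 600nm.
Long rows with sample_id=S15, wavelength=600nm: max(83.9, 55.7) = 83.9.

83.9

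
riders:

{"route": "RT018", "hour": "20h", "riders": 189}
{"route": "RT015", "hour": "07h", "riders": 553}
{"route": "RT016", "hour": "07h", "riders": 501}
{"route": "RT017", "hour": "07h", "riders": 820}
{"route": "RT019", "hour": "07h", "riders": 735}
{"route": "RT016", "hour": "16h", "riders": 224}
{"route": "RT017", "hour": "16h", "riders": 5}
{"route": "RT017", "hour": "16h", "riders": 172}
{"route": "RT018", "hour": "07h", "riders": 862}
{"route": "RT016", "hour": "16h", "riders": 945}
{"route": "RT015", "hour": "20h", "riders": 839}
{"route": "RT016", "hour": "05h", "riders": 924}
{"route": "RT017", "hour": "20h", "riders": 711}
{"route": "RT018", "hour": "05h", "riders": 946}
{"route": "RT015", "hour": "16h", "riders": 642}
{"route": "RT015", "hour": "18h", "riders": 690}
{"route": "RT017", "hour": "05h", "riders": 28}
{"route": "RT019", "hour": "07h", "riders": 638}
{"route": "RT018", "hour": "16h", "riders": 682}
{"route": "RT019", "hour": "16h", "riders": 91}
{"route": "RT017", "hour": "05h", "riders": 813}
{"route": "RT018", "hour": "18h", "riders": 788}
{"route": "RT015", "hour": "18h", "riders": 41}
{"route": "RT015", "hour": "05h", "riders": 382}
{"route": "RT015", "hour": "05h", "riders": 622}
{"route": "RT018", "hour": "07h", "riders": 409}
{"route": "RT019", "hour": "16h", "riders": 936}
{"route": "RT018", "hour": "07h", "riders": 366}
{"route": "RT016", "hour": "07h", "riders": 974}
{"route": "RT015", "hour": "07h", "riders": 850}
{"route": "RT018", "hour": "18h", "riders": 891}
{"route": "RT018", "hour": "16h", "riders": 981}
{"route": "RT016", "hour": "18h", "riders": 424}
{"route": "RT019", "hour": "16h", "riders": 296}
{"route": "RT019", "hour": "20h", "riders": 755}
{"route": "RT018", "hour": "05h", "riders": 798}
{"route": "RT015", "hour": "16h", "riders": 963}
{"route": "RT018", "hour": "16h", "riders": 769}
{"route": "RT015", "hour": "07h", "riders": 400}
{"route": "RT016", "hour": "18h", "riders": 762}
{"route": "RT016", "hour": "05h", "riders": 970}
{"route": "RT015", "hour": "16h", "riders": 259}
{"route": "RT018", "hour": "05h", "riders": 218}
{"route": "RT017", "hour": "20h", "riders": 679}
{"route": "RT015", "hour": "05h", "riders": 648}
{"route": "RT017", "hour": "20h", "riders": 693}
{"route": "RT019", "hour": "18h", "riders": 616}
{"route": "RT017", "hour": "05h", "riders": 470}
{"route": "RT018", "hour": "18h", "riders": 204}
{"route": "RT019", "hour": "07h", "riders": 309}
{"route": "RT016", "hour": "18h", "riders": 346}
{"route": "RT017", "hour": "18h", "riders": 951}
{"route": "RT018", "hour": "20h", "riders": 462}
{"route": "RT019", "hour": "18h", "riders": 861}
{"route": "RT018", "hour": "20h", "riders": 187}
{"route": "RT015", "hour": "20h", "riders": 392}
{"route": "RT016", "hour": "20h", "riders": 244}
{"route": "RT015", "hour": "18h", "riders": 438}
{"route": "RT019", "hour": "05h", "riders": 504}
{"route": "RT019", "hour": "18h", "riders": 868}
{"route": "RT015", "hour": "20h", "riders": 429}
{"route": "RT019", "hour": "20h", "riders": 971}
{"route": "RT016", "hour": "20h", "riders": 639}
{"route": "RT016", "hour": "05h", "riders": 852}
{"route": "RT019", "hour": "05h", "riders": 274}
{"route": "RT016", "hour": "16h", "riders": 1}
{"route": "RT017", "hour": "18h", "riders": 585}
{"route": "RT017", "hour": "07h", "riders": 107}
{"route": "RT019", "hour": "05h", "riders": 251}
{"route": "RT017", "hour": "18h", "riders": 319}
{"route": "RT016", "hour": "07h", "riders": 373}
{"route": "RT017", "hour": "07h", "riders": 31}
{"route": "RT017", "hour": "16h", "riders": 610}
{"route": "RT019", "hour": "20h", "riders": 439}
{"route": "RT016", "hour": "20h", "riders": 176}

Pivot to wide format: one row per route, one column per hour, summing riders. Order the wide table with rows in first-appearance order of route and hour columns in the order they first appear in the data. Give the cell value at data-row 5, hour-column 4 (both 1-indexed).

With rows in first-appearance order of route, row 5 is route=RT019. hour columns in first-appearance order: 20h, 07h, 16h, 05h, 18h; column 4 is 05h.
Long rows with route=RT019, hour=05h: 504 + 274 + 251 = 1029.

1029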